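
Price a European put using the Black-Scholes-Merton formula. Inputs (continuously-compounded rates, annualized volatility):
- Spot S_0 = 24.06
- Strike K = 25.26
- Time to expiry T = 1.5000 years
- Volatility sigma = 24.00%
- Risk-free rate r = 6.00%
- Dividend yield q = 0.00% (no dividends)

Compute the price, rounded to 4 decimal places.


Answer: Price = 2.2943

Derivation:
d1 = (ln(S/K) + (r - q + 0.5*sigma^2) * T) / (sigma * sqrt(T)) = 0.28757212
d2 = d1 - sigma * sqrt(T) = -0.00636665
exp(-rT) = 0.91393119; exp(-qT) = 1.00000000
P = K * exp(-rT) * N(-d2) - S_0 * exp(-qT) * N(-d1)
N(-d1) = 0.38683715; N(-d2) = 0.50253991
P = 25.2600 * 0.91393119 * 0.50253991 - 24.0600 * 1.00000000 * 0.38683715 = 2.2943


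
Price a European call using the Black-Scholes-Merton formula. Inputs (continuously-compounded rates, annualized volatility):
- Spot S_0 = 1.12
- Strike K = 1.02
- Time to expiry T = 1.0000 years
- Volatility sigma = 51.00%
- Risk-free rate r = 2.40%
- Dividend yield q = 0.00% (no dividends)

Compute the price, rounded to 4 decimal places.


d1 = (ln(S/K) + (r - q + 0.5*sigma^2) * T) / (sigma * sqrt(T)) = 0.48544325
d2 = d1 - sigma * sqrt(T) = -0.02455675
exp(-rT) = 0.97628571; exp(-qT) = 1.00000000
C = S_0 * exp(-qT) * N(d1) - K * exp(-rT) * N(d2)
N(d1) = 0.68631902; N(d2) = 0.49020426
C = 1.1200 * 1.00000000 * 0.68631902 - 1.0200 * 0.97628571 * 0.49020426 = 0.2805

Answer: Price = 0.2805


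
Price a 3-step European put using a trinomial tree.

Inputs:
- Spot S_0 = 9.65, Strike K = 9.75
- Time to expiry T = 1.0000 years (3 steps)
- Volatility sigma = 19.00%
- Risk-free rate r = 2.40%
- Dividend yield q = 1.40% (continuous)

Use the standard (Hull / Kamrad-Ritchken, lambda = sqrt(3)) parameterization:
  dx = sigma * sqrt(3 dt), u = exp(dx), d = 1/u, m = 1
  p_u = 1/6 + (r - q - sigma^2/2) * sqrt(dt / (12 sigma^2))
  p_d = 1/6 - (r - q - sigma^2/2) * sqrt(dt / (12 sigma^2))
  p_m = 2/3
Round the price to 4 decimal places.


dt = T/N = 0.333333; dx = sigma*sqrt(3*dt) = 0.190000
u = exp(dx) = 1.209250; d = 1/u = 0.826959
p_u = 0.159605, p_m = 0.666667, p_d = 0.173728
Discount per step: exp(-r*dt) = 0.992032
Stock lattice S(k, j) with j the centered position index:
  k=0: S(0,+0) = 9.6500
  k=1: S(1,-1) = 7.9802; S(1,+0) = 9.6500; S(1,+1) = 11.6693
  k=2: S(2,-2) = 6.5993; S(2,-1) = 7.9802; S(2,+0) = 9.6500; S(2,+1) = 11.6693; S(2,+2) = 14.1110
  k=3: S(3,-3) = 5.4573; S(3,-2) = 6.5993; S(3,-1) = 7.9802; S(3,+0) = 9.6500; S(3,+1) = 11.6693; S(3,+2) = 14.1110; S(3,+3) = 17.0638
Terminal payoffs V(N, j) = max(K - S_T, 0):
  V(3,-3) = 4.292680; V(3,-2) = 3.150737; V(3,-1) = 1.769844; V(3,+0) = 0.100000; V(3,+1) = 0.000000; V(3,+2) = 0.000000; V(3,+3) = 0.000000
Backward induction: V(k, j) = exp(-r*dt) * [p_u * V(k+1, j+1) + p_m * V(k+1, j) + p_d * V(k+1, j-1)]
  V(2,-2) = exp(-r*dt) * [p_u*1.769844 + p_m*3.150737 + p_d*4.292680] = 3.103797
  V(2,-1) = exp(-r*dt) * [p_u*0.100000 + p_m*1.769844 + p_d*3.150737] = 1.729338
  V(2,+0) = exp(-r*dt) * [p_u*0.000000 + p_m*0.100000 + p_d*1.769844] = 0.371157
  V(2,+1) = exp(-r*dt) * [p_u*0.000000 + p_m*0.000000 + p_d*0.100000] = 0.017234
  V(2,+2) = exp(-r*dt) * [p_u*0.000000 + p_m*0.000000 + p_d*0.000000] = 0.000000
  V(1,-1) = exp(-r*dt) * [p_u*0.371157 + p_m*1.729338 + p_d*3.103797] = 1.737392
  V(1,+0) = exp(-r*dt) * [p_u*0.017234 + p_m*0.371157 + p_d*1.729338] = 0.546236
  V(1,+1) = exp(-r*dt) * [p_u*0.000000 + p_m*0.017234 + p_d*0.371157] = 0.075365
  V(0,+0) = exp(-r*dt) * [p_u*0.075365 + p_m*0.546236 + p_d*1.737392] = 0.672617

Answer: Price = V(0,0) = 0.6726


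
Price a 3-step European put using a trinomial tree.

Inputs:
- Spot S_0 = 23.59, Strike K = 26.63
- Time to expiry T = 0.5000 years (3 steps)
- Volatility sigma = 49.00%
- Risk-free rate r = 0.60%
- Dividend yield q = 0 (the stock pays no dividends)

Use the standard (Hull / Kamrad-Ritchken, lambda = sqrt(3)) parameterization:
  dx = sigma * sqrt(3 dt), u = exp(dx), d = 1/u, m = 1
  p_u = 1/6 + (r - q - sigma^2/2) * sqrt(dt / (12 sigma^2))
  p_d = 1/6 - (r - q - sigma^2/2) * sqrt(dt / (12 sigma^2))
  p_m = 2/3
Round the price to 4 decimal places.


dt = T/N = 0.166667; dx = sigma*sqrt(3*dt) = 0.346482
u = exp(dx) = 1.414084; d = 1/u = 0.707171
p_u = 0.139236, p_m = 0.666667, p_d = 0.194097
Discount per step: exp(-r*dt) = 0.999000
Stock lattice S(k, j) with j the centered position index:
  k=0: S(0,+0) = 23.5900
  k=1: S(1,-1) = 16.6822; S(1,+0) = 23.5900; S(1,+1) = 33.3583
  k=2: S(2,-2) = 11.7972; S(2,-1) = 16.6822; S(2,+0) = 23.5900; S(2,+1) = 33.3583; S(2,+2) = 47.1714
  k=3: S(3,-3) = 8.3426; S(3,-2) = 11.7972; S(3,-1) = 16.6822; S(3,+0) = 23.5900; S(3,+1) = 33.3583; S(3,+2) = 47.1714; S(3,+3) = 66.7043
Terminal payoffs V(N, j) = max(K - S_T, 0):
  V(3,-3) = 18.287392; V(3,-2) = 14.832847; V(3,-1) = 9.947829; V(3,+0) = 3.040000; V(3,+1) = 0.000000; V(3,+2) = 0.000000; V(3,+3) = 0.000000
Backward induction: V(k, j) = exp(-r*dt) * [p_u * V(k+1, j+1) + p_m * V(k+1, j) + p_d * V(k+1, j-1)]
  V(2,-2) = exp(-r*dt) * [p_u*9.947829 + p_m*14.832847 + p_d*18.287392] = 14.808377
  V(2,-1) = exp(-r*dt) * [p_u*3.040000 + p_m*9.947829 + p_d*14.832847] = 9.924247
  V(2,+0) = exp(-r*dt) * [p_u*0.000000 + p_m*3.040000 + p_d*9.947829] = 3.953556
  V(2,+1) = exp(-r*dt) * [p_u*0.000000 + p_m*0.000000 + p_d*3.040000] = 0.589465
  V(2,+2) = exp(-r*dt) * [p_u*0.000000 + p_m*0.000000 + p_d*0.000000] = 0.000000
  V(1,-1) = exp(-r*dt) * [p_u*3.953556 + p_m*9.924247 + p_d*14.808377] = 10.030870
  V(1,+0) = exp(-r*dt) * [p_u*0.589465 + p_m*3.953556 + p_d*9.924247] = 4.639405
  V(1,+1) = exp(-r*dt) * [p_u*0.000000 + p_m*0.589465 + p_d*3.953556] = 1.159191
  V(0,+0) = exp(-r*dt) * [p_u*1.159191 + p_m*4.639405 + p_d*10.030870] = 5.196102

Answer: Price = V(0,0) = 5.1961


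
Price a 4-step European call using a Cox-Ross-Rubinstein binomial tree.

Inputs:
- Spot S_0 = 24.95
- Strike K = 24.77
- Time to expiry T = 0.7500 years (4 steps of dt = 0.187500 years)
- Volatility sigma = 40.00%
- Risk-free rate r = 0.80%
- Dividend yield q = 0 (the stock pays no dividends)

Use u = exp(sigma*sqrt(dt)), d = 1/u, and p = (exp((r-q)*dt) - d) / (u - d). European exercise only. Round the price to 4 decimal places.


Answer: Price = V(0,0) = 3.4026

Derivation:
dt = T/N = 0.187500
u = exp(sigma*sqrt(dt)) = 1.189110; d = 1/u = 0.840965
p = (exp((r-q)*dt) - d) / (u - d) = 0.461118
Discount per step: exp(-r*dt) = 0.998501
Stock lattice S(k, i) with i counting down-moves:
  k=0: S(0,0) = 24.9500
  k=1: S(1,0) = 29.6683; S(1,1) = 20.9821
  k=2: S(2,0) = 35.2789; S(2,1) = 24.9500; S(2,2) = 17.6452
  k=3: S(3,0) = 41.9504; S(3,1) = 29.6683; S(3,2) = 20.9821; S(3,3) = 14.8390
  k=4: S(4,0) = 49.8837; S(4,1) = 35.2789; S(4,2) = 24.9500; S(4,3) = 17.6452; S(4,4) = 12.4791
Terminal payoffs V(N, i) = max(S_T - K, 0):
  V(4,0) = 25.113692; V(4,1) = 10.508862; V(4,2) = 0.180000; V(4,3) = 0.000000; V(4,4) = 0.000000
Backward induction: V(k, i) = exp(-r*dt) * [p * V(k+1, i) + (1-p) * V(k+1, i+1)].
  V(3,0) = exp(-r*dt) * [p*25.113692 + (1-p)*10.508862] = 17.217573
  V(3,1) = exp(-r*dt) * [p*10.508862 + (1-p)*0.180000] = 4.935420
  V(3,2) = exp(-r*dt) * [p*0.180000 + (1-p)*0.000000] = 0.082877
  V(3,3) = exp(-r*dt) * [p*0.000000 + (1-p)*0.000000] = 0.000000
  V(2,0) = exp(-r*dt) * [p*17.217573 + (1-p)*4.935420] = 10.583061
  V(2,1) = exp(-r*dt) * [p*4.935420 + (1-p)*0.082877] = 2.316996
  V(2,2) = exp(-r*dt) * [p*0.082877 + (1-p)*0.000000] = 0.038159
  V(1,0) = exp(-r*dt) * [p*10.583061 + (1-p)*2.316996] = 6.119445
  V(1,1) = exp(-r*dt) * [p*2.316996 + (1-p)*0.038159] = 1.087340
  V(0,0) = exp(-r*dt) * [p*6.119445 + (1-p)*1.087340] = 3.402629


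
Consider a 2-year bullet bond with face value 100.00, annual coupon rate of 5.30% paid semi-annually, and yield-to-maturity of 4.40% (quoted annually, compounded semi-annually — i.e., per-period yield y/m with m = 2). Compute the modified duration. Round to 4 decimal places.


Coupon per period c = face * coupon_rate / m = 2.650000
Periods per year m = 2; per-period yield y/m = 0.022000
Number of cashflows N = 4
Cashflows (t years, CF_t, discount factor 1/(1+y/m)^(m*t), PV):
  t = 0.5000: CF_t = 2.650000, DF = 0.978474, PV = 2.592955
  t = 1.0000: CF_t = 2.650000, DF = 0.957411, PV = 2.537138
  t = 1.5000: CF_t = 2.650000, DF = 0.936801, PV = 2.482522
  t = 2.0000: CF_t = 102.650000, DF = 0.916635, PV = 94.092579
Price P = sum_t PV_t = 101.705194
First compute Macaulay numerator sum_t t * PV_t:
  t * PV_t at t = 0.5000: 1.296477
  t * PV_t at t = 1.0000: 2.537138
  t * PV_t at t = 1.5000: 3.723784
  t * PV_t at t = 2.0000: 188.185157
Macaulay duration D = 195.742556 / 101.705194 = 1.924607
Modified duration = D / (1 + y/m) = 1.924607 / (1 + 0.022000) = 1.883177

Answer: Modified duration = 1.8832


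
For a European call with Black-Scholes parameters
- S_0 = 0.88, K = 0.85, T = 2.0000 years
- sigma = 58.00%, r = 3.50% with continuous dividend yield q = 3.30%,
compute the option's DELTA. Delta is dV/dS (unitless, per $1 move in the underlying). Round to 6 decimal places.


d1 = 0.4572854165; d2 = -0.3629584497
phi(d1) = 0.3593373963; exp(-qT) = 0.9361308643; exp(-rT) = 0.9323938199
N(d1) = 0.6762670448
Delta = exp(-qT) * N(d1) = 0.9361308643 * 0.6762670448 = 0.633074

Answer: Delta = 0.633074


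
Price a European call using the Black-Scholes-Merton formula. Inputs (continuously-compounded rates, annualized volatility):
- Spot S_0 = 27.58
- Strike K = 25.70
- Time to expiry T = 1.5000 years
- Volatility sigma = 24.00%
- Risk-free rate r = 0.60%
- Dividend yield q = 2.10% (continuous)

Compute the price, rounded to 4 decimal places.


d1 = (ln(S/K) + (r - q + 0.5*sigma^2) * T) / (sigma * sqrt(T)) = 0.31060850
d2 = d1 - sigma * sqrt(T) = 0.01666973
exp(-rT) = 0.99104038; exp(-qT) = 0.96899096
C = S_0 * exp(-qT) * N(d1) - K * exp(-rT) * N(d2)
N(d1) = 0.62195087; N(d2) = 0.50664995
C = 27.5800 * 0.96899096 * 0.62195087 - 25.7000 * 0.99104038 * 0.50664995 = 3.7173

Answer: Price = 3.7173


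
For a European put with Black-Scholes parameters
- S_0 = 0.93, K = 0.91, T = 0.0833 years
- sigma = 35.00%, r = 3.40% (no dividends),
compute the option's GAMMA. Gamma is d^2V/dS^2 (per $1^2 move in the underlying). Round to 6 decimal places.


d1 = 0.2937582743; d2 = 0.1927421865
phi(d1) = 0.3820951968; exp(-qT) = 1.0000000000; exp(-rT) = 0.9971718069
Gamma = exp(-qT) * phi(d1) / (S * sigma * sqrt(T)) = 1.0000000000 * 0.3820951968 / (0.9300 * 0.3500 * 0.2886173938) = 4.067224

Answer: Gamma = 4.067224


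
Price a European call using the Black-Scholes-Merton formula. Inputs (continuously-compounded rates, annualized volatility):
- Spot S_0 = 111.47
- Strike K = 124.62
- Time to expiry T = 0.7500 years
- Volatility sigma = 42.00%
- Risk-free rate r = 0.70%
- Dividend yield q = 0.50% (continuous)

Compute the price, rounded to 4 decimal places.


d1 = (ln(S/K) + (r - q + 0.5*sigma^2) * T) / (sigma * sqrt(T)) = -0.12059365
d2 = d1 - sigma * sqrt(T) = -0.48432432
exp(-rT) = 0.99476376; exp(-qT) = 0.99625702
C = S_0 * exp(-qT) * N(d1) - K * exp(-rT) * N(d2)
N(d1) = 0.45200645; N(d2) = 0.31407786
C = 111.4700 * 0.99625702 * 0.45200645 - 124.6200 * 0.99476376 * 0.31407786 = 11.2611

Answer: Price = 11.2611


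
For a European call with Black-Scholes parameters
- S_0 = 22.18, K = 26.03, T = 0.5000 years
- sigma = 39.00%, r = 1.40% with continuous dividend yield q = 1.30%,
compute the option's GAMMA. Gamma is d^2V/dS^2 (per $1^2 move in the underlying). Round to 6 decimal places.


d1 = -0.4407042545; d2 = -0.7164758992
phi(d1) = 0.3620225946; exp(-qT) = 0.9935210793; exp(-rT) = 0.9930244429
Gamma = exp(-qT) * phi(d1) / (S * sigma * sqrt(T)) = 0.9935210793 * 0.3620225946 / (22.1800 * 0.3900 * 0.7071067812) = 0.058803

Answer: Gamma = 0.058803


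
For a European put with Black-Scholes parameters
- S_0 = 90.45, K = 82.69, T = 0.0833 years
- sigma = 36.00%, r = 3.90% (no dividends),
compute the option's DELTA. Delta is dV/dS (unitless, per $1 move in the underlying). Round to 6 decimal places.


Answer: Delta = -0.171943

Derivation:
d1 = 0.9465152581; d2 = 0.8426129963
phi(d1) = 0.2548999662; exp(-qT) = 1.0000000000; exp(-rT) = 0.9967565713
N(-d1) = 0.1719429218
Delta = -exp(-qT) * N(-d1) = -1.0000000000 * 0.1719429218 = -0.171943


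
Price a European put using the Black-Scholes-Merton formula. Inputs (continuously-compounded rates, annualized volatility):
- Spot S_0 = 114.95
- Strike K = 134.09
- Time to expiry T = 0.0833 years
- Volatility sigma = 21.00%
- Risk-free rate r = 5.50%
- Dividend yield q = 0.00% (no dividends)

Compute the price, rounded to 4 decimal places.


Answer: Price = 18.5438

Derivation:
d1 = (ln(S/K) + (r - q + 0.5*sigma^2) * T) / (sigma * sqrt(T)) = -2.43518472
d2 = d1 - sigma * sqrt(T) = -2.49579437
exp(-rT) = 0.99542898; exp(-qT) = 1.00000000
P = K * exp(-rT) * N(-d2) - S_0 * exp(-qT) * N(-d1)
N(-d1) = 0.99255791; N(-d2) = 0.99371623
P = 134.0900 * 0.99542898 * 0.99371623 - 114.9500 * 1.00000000 * 0.99255791 = 18.5438


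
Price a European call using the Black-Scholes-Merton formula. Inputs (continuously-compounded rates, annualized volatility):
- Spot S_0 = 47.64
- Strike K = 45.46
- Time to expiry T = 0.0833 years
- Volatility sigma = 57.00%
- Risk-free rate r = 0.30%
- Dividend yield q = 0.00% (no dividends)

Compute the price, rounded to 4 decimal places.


d1 = (ln(S/K) + (r - q + 0.5*sigma^2) * T) / (sigma * sqrt(T)) = 0.36849557
d2 = d1 - sigma * sqrt(T) = 0.20398365
exp(-rT) = 0.99975013; exp(-qT) = 1.00000000
C = S_0 * exp(-qT) * N(d1) - K * exp(-rT) * N(d2)
N(d1) = 0.64374812; N(d2) = 0.58081686
C = 47.6400 * 1.00000000 * 0.64374812 - 45.4600 * 0.99975013 * 0.58081686 = 4.2708

Answer: Price = 4.2708


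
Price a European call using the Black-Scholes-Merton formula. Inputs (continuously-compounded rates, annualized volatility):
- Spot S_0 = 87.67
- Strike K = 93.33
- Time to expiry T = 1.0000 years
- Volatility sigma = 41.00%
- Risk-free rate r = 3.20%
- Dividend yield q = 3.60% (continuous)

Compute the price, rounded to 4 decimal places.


d1 = (ln(S/K) + (r - q + 0.5*sigma^2) * T) / (sigma * sqrt(T)) = 0.04265406
d2 = d1 - sigma * sqrt(T) = -0.36734594
exp(-rT) = 0.96850658; exp(-qT) = 0.96464029
C = S_0 * exp(-qT) * N(d1) - K * exp(-rT) * N(d2)
N(d1) = 0.51701135; N(d2) = 0.35668050
C = 87.6700 * 0.96464029 * 0.51701135 - 93.3300 * 0.96850658 * 0.35668050 = 11.4831

Answer: Price = 11.4831


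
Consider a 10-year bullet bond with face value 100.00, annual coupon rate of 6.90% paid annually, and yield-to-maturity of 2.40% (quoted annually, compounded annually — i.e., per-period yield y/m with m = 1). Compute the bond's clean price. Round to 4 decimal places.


Coupon per period c = face * coupon_rate / m = 6.900000
Periods per year m = 1; per-period yield y/m = 0.024000
Number of cashflows N = 10
Cashflows (t years, CF_t, discount factor 1/(1+y/m)^(m*t), PV):
  t = 1.0000: CF_t = 6.900000, DF = 0.976562, PV = 6.738281
  t = 2.0000: CF_t = 6.900000, DF = 0.953674, PV = 6.580353
  t = 3.0000: CF_t = 6.900000, DF = 0.931323, PV = 6.426126
  t = 4.0000: CF_t = 6.900000, DF = 0.909495, PV = 6.275513
  t = 5.0000: CF_t = 6.900000, DF = 0.888178, PV = 6.128431
  t = 6.0000: CF_t = 6.900000, DF = 0.867362, PV = 5.984796
  t = 7.0000: CF_t = 6.900000, DF = 0.847033, PV = 5.844527
  t = 8.0000: CF_t = 6.900000, DF = 0.827181, PV = 5.707546
  t = 9.0000: CF_t = 6.900000, DF = 0.807794, PV = 5.573776
  t = 10.0000: CF_t = 106.900000, DF = 0.788861, PV = 84.329231
Price P = sum_t PV_t = 139.588580

Answer: Price = 139.5886


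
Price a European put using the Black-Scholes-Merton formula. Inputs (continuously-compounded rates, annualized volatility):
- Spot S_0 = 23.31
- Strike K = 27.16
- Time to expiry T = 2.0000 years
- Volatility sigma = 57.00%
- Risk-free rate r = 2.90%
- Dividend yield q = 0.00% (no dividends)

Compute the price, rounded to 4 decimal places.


Answer: Price = 8.8711

Derivation:
d1 = (ln(S/K) + (r - q + 0.5*sigma^2) * T) / (sigma * sqrt(T)) = 0.28536988
d2 = d1 - sigma * sqrt(T) = -0.52073186
exp(-rT) = 0.94364995; exp(-qT) = 1.00000000
P = K * exp(-rT) * N(-d2) - S_0 * exp(-qT) * N(-d1)
N(-d1) = 0.38768039; N(-d2) = 0.69872321
P = 27.1600 * 0.94364995 * 0.69872321 - 23.3100 * 1.00000000 * 0.38768039 = 8.8711


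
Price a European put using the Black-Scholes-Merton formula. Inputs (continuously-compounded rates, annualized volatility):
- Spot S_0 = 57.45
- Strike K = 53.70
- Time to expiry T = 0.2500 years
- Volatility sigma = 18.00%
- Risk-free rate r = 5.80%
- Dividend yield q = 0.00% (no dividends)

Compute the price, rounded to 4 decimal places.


Answer: Price = 0.4880

Derivation:
d1 = (ln(S/K) + (r - q + 0.5*sigma^2) * T) / (sigma * sqrt(T)) = 0.95613336
d2 = d1 - sigma * sqrt(T) = 0.86613336
exp(-rT) = 0.98560462; exp(-qT) = 1.00000000
P = K * exp(-rT) * N(-d2) - S_0 * exp(-qT) * N(-d1)
N(-d1) = 0.16950243; N(-d2) = 0.19320852
P = 53.7000 * 0.98560462 * 0.19320852 - 57.4500 * 1.00000000 * 0.16950243 = 0.4880


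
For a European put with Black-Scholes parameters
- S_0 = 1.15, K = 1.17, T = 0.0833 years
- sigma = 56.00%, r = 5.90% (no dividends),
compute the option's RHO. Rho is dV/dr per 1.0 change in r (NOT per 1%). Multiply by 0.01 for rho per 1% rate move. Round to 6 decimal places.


d1 = 0.0045434197; d2 = -0.1570823209
phi(d1) = 0.3989381628; exp(-qT) = 1.0000000000; exp(-rT) = 0.9950973574
N(-d2) = 0.5624100147
Rho = -K*T*exp(-rT)*N(-d2) = -1.1700 * 0.0833 * 0.9950973574 * 0.5624100147 = -0.054544

Answer: Rho = -0.054544


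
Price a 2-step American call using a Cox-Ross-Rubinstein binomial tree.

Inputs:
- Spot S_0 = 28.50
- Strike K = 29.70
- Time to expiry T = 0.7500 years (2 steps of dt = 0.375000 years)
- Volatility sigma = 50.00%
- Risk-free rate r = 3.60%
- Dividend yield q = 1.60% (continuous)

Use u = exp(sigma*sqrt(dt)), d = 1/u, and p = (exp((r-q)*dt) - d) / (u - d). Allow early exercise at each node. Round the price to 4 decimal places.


dt = T/N = 0.375000
u = exp(sigma*sqrt(dt)) = 1.358235; d = 1/u = 0.736250
p = (exp((r-q)*dt) - d) / (u - d) = 0.436149
Discount per step: exp(-r*dt) = 0.986591
Stock lattice S(k, i) with i counting down-moves:
  k=0: S(0,0) = 28.5000
  k=1: S(1,0) = 38.7097; S(1,1) = 20.9831
  k=2: S(2,0) = 52.5769; S(2,1) = 28.5000; S(2,2) = 15.4488
Terminal payoffs V(N, i) = max(S_T - K, 0):
  V(2,0) = 22.876882; V(2,1) = 0.000000; V(2,2) = 0.000000
Backward induction: V(k, i) = exp(-r*dt) * [p * V(k+1, i) + (1-p) * V(k+1, i+1)]; then take max(V_cont, immediate exercise) for American.
  V(1,0) = exp(-r*dt) * [p*22.876882 + (1-p)*0.000000] = 9.843944; exercise = 9.009704; V(1,0) = max -> 9.843944
  V(1,1) = exp(-r*dt) * [p*0.000000 + (1-p)*0.000000] = 0.000000; exercise = 0.000000; V(1,1) = max -> 0.000000
  V(0,0) = exp(-r*dt) * [p*9.843944 + (1-p)*0.000000] = 4.235858; exercise = 0.000000; V(0,0) = max -> 4.235858

Answer: Price = V(0,0) = 4.2359


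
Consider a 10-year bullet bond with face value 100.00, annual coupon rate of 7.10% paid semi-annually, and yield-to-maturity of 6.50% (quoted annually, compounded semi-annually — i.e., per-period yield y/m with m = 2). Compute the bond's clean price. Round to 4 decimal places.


Answer: Price = 104.3618

Derivation:
Coupon per period c = face * coupon_rate / m = 3.550000
Periods per year m = 2; per-period yield y/m = 0.032500
Number of cashflows N = 20
Cashflows (t years, CF_t, discount factor 1/(1+y/m)^(m*t), PV):
  t = 0.5000: CF_t = 3.550000, DF = 0.968523, PV = 3.438257
  t = 1.0000: CF_t = 3.550000, DF = 0.938037, PV = 3.330031
  t = 1.5000: CF_t = 3.550000, DF = 0.908510, PV = 3.225211
  t = 2.0000: CF_t = 3.550000, DF = 0.879913, PV = 3.123691
  t = 2.5000: CF_t = 3.550000, DF = 0.852216, PV = 3.025367
  t = 3.0000: CF_t = 3.550000, DF = 0.825391, PV = 2.930137
  t = 3.5000: CF_t = 3.550000, DF = 0.799410, PV = 2.837906
  t = 4.0000: CF_t = 3.550000, DF = 0.774247, PV = 2.748577
  t = 4.5000: CF_t = 3.550000, DF = 0.749876, PV = 2.662060
  t = 5.0000: CF_t = 3.550000, DF = 0.726272, PV = 2.578266
  t = 5.5000: CF_t = 3.550000, DF = 0.703411, PV = 2.497110
  t = 6.0000: CF_t = 3.550000, DF = 0.681270, PV = 2.418509
  t = 6.5000: CF_t = 3.550000, DF = 0.659826, PV = 2.342381
  t = 7.0000: CF_t = 3.550000, DF = 0.639056, PV = 2.268650
  t = 7.5000: CF_t = 3.550000, DF = 0.618941, PV = 2.197240
  t = 8.0000: CF_t = 3.550000, DF = 0.599458, PV = 2.128077
  t = 8.5000: CF_t = 3.550000, DF = 0.580589, PV = 2.061092
  t = 9.0000: CF_t = 3.550000, DF = 0.562314, PV = 1.996215
  t = 9.5000: CF_t = 3.550000, DF = 0.544614, PV = 1.933380
  t = 10.0000: CF_t = 103.550000, DF = 0.527471, PV = 54.619648
Price P = sum_t PV_t = 104.361804


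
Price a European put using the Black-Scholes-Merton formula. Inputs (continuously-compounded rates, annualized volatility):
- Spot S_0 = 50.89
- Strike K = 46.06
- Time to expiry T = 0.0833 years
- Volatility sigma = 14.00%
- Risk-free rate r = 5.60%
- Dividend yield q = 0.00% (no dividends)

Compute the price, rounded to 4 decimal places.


Answer: Price = 0.0030

Derivation:
d1 = (ln(S/K) + (r - q + 0.5*sigma^2) * T) / (sigma * sqrt(T)) = 2.60361217
d2 = d1 - sigma * sqrt(T) = 2.56320573
exp(-rT) = 0.99534606; exp(-qT) = 1.00000000
P = K * exp(-rT) * N(-d2) - S_0 * exp(-qT) * N(-d1)
N(-d1) = 0.00461235; N(-d2) = 0.00518553
P = 46.0600 * 0.99534606 * 0.00518553 - 50.8900 * 1.00000000 * 0.00461235 = 0.0030


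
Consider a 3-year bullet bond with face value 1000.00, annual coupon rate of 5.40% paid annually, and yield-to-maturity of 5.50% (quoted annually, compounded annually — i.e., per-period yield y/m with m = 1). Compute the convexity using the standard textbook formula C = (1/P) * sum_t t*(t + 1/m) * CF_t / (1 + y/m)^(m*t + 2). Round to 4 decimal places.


Answer: Convexity = 10.0581

Derivation:
Coupon per period c = face * coupon_rate / m = 54.000000
Periods per year m = 1; per-period yield y/m = 0.055000
Number of cashflows N = 3
Cashflows (t years, CF_t, discount factor 1/(1+y/m)^(m*t), PV):
  t = 1.0000: CF_t = 54.000000, DF = 0.947867, PV = 51.184834
  t = 2.0000: CF_t = 54.000000, DF = 0.898452, PV = 48.516430
  t = 3.0000: CF_t = 1054.000000, DF = 0.851614, PV = 897.600802
Price P = sum_t PV_t = 997.302067
Convexity numerator sum_t t*(t + 1/m) * CF_t / (1+y/m)^(m*t + 2):
  t = 1.0000: term = 91.974276
  t = 2.0000: term = 261.538225
  t = 3.0000: term = 9677.419307
Convexity = (1/P) * sum = 10030.931808 / 997.302067 = 10.058068


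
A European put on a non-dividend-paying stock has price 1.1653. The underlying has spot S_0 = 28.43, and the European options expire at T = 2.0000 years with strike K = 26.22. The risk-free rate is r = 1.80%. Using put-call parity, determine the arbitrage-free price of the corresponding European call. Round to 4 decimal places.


Answer: Call price = 4.3024

Derivation:
Put-call parity: C - P = S_0 * exp(-qT) - K * exp(-rT).
S_0 * exp(-qT) = 28.4300 * 1.00000000 = 28.43000000
K * exp(-rT) = 26.2200 * 0.96464029 = 25.29286850
C = P + S*exp(-qT) - K*exp(-rT)
C = 1.1653 + 28.43000000 - 25.29286850 = 4.3024


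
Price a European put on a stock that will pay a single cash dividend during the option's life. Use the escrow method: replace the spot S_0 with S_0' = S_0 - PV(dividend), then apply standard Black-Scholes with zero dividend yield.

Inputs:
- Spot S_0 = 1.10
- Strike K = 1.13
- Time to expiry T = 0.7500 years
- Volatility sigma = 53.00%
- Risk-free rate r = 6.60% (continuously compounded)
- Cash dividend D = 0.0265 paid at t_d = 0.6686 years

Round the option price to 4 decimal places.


Answer: Price = 0.1955

Derivation:
PV(D) = D * exp(-r * t_d) = 0.0265 * 0.95683186 = 0.02535604
S_0' = S_0 - PV(D) = 1.1000 - 0.02535604 = 1.07464396
d1 = (ln(S_0'/K) + (r + sigma^2/2)*T) / (sigma*sqrt(T)) = 0.22791015
d2 = d1 - sigma*sqrt(T) = -0.23108331
exp(-rT) = 0.95170516
N(-d1) = 0.40985805; N(-d2) = 0.59137496
P = K * exp(-rT) * N(-d2) - S_0' * N(-d1) = 1.1300 * 0.95170516 * 0.59137496 - 1.07464396 * 0.40985805 = 0.1955


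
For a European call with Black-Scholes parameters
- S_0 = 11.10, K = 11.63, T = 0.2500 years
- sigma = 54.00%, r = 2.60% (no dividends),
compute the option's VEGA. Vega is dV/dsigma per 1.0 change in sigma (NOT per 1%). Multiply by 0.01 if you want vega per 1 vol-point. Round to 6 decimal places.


d1 = -0.0136772526; d2 = -0.2836772526
phi(d1) = 0.3989049676; exp(-qT) = 1.0000000000; exp(-rT) = 0.9935210793
Vega = S * exp(-qT) * phi(d1) * sqrt(T) = 11.1000 * 1.0000000000 * 0.3989049676 * 0.5000000000 = 2.213923

Answer: Vega = 2.213923


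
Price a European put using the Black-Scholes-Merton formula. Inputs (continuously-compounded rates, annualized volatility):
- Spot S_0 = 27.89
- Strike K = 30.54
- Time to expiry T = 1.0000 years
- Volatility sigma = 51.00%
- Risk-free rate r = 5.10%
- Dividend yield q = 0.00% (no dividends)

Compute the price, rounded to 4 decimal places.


Answer: Price = 6.3103

Derivation:
d1 = (ln(S/K) + (r - q + 0.5*sigma^2) * T) / (sigma * sqrt(T)) = 0.17702138
d2 = d1 - sigma * sqrt(T) = -0.33297862
exp(-rT) = 0.95027867; exp(-qT) = 1.00000000
P = K * exp(-rT) * N(-d2) - S_0 * exp(-qT) * N(-d1)
N(-d1) = 0.42974580; N(-d2) = 0.63042479
P = 30.5400 * 0.95027867 * 0.63042479 - 27.8900 * 1.00000000 * 0.42974580 = 6.3103


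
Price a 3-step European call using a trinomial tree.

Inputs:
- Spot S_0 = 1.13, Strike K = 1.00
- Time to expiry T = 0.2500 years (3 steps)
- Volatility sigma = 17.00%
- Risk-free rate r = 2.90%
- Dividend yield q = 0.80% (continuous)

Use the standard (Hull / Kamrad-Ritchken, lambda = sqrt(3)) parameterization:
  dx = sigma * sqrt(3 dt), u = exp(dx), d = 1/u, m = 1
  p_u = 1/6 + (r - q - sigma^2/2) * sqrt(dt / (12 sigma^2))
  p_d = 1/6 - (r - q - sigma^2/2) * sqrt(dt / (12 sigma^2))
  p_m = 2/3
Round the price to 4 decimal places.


dt = T/N = 0.083333; dx = sigma*sqrt(3*dt) = 0.085000
u = exp(dx) = 1.088717; d = 1/u = 0.918512
p_u = 0.169877, p_m = 0.666667, p_d = 0.163456
Discount per step: exp(-r*dt) = 0.997586
Stock lattice S(k, j) with j the centered position index:
  k=0: S(0,+0) = 1.1300
  k=1: S(1,-1) = 1.0379; S(1,+0) = 1.1300; S(1,+1) = 1.2303
  k=2: S(2,-2) = 0.9533; S(2,-1) = 1.0379; S(2,+0) = 1.1300; S(2,+1) = 1.2303; S(2,+2) = 1.3394
  k=3: S(3,-3) = 0.8757; S(3,-2) = 0.9533; S(3,-1) = 1.0379; S(3,+0) = 1.1300; S(3,+1) = 1.2303; S(3,+2) = 1.3394; S(3,+3) = 1.4582
Terminal payoffs V(N, j) = max(S_T - K, 0):
  V(3,-3) = 0.000000; V(3,-2) = 0.000000; V(3,-1) = 0.037919; V(3,+0) = 0.130000; V(3,+1) = 0.230250; V(3,+2) = 0.339394; V(3,+3) = 0.458222
Backward induction: V(k, j) = exp(-r*dt) * [p_u * V(k+1, j+1) + p_m * V(k+1, j) + p_d * V(k+1, j-1)]
  V(2,-2) = exp(-r*dt) * [p_u*0.037919 + p_m*0.000000 + p_d*0.000000] = 0.006426
  V(2,-1) = exp(-r*dt) * [p_u*0.130000 + p_m*0.037919 + p_d*0.000000] = 0.047249
  V(2,+0) = exp(-r*dt) * [p_u*0.230250 + p_m*0.130000 + p_d*0.037919] = 0.131660
  V(2,+1) = exp(-r*dt) * [p_u*0.339394 + p_m*0.230250 + p_d*0.130000] = 0.231844
  V(2,+2) = exp(-r*dt) * [p_u*0.458222 + p_m*0.339394 + p_d*0.230250] = 0.340915
  V(1,-1) = exp(-r*dt) * [p_u*0.131660 + p_m*0.047249 + p_d*0.006426] = 0.054783
  V(1,+0) = exp(-r*dt) * [p_u*0.231844 + p_m*0.131660 + p_d*0.047249] = 0.134556
  V(1,+1) = exp(-r*dt) * [p_u*0.340915 + p_m*0.231844 + p_d*0.131660] = 0.233432
  V(0,+0) = exp(-r*dt) * [p_u*0.233432 + p_m*0.134556 + p_d*0.054783] = 0.137980

Answer: Price = V(0,0) = 0.1380


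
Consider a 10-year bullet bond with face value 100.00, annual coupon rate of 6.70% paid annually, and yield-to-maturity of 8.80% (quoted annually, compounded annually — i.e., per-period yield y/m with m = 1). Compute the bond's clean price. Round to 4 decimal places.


Answer: Price = 86.4035

Derivation:
Coupon per period c = face * coupon_rate / m = 6.700000
Periods per year m = 1; per-period yield y/m = 0.088000
Number of cashflows N = 10
Cashflows (t years, CF_t, discount factor 1/(1+y/m)^(m*t), PV):
  t = 1.0000: CF_t = 6.700000, DF = 0.919118, PV = 6.158088
  t = 2.0000: CF_t = 6.700000, DF = 0.844777, PV = 5.660008
  t = 3.0000: CF_t = 6.700000, DF = 0.776450, PV = 5.202213
  t = 4.0000: CF_t = 6.700000, DF = 0.713649, PV = 4.781446
  t = 5.0000: CF_t = 6.700000, DF = 0.655927, PV = 4.394711
  t = 6.0000: CF_t = 6.700000, DF = 0.602874, PV = 4.039256
  t = 7.0000: CF_t = 6.700000, DF = 0.554112, PV = 3.712552
  t = 8.0000: CF_t = 6.700000, DF = 0.509294, PV = 3.412272
  t = 9.0000: CF_t = 6.700000, DF = 0.468101, PV = 3.136279
  t = 10.0000: CF_t = 106.700000, DF = 0.430240, PV = 45.906636
Price P = sum_t PV_t = 86.403461


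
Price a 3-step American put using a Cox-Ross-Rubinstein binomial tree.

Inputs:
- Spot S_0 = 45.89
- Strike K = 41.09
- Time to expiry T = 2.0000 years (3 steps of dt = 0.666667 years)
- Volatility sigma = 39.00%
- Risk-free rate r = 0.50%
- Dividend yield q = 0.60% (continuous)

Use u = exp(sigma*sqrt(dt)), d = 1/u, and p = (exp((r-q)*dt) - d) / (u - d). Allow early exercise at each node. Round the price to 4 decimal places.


Answer: Price = V(0,0) = 7.7772

Derivation:
dt = T/N = 0.666667
u = exp(sigma*sqrt(dt)) = 1.374972; d = 1/u = 0.727287
p = (exp((r-q)*dt) - d) / (u - d) = 0.420029
Discount per step: exp(-r*dt) = 0.996672
Stock lattice S(k, i) with i counting down-moves:
  k=0: S(0,0) = 45.8900
  k=1: S(1,0) = 63.0975; S(1,1) = 33.3752
  k=2: S(2,0) = 86.7573; S(2,1) = 45.8900; S(2,2) = 24.2734
  k=3: S(3,0) = 119.2889; S(3,1) = 63.0975; S(3,2) = 33.3752; S(3,3) = 17.6537
Terminal payoffs V(N, i) = max(K - S_T, 0):
  V(3,0) = 0.000000; V(3,1) = 0.000000; V(3,2) = 7.714785; V(3,3) = 23.436285
Backward induction: V(k, i) = exp(-r*dt) * [p * V(k+1, i) + (1-p) * V(k+1, i+1)]; then take max(V_cont, immediate exercise) for American.
  V(2,0) = exp(-r*dt) * [p*0.000000 + (1-p)*0.000000] = 0.000000; exercise = 0.000000; V(2,0) = max -> 0.000000
  V(2,1) = exp(-r*dt) * [p*0.000000 + (1-p)*7.714785] = 4.459465; exercise = 0.000000; V(2,1) = max -> 4.459465
  V(2,2) = exp(-r*dt) * [p*7.714785 + (1-p)*23.436285] = 16.776790; exercise = 16.816629; V(2,2) = max -> 16.816629
  V(1,0) = exp(-r*dt) * [p*0.000000 + (1-p)*4.459465] = 2.577756; exercise = 0.000000; V(1,0) = max -> 2.577756
  V(1,1) = exp(-r*dt) * [p*4.459465 + (1-p)*16.816629] = 11.587578; exercise = 7.714785; V(1,1) = max -> 11.587578
  V(0,0) = exp(-r*dt) * [p*2.577756 + (1-p)*11.587578] = 7.777228; exercise = 0.000000; V(0,0) = max -> 7.777228


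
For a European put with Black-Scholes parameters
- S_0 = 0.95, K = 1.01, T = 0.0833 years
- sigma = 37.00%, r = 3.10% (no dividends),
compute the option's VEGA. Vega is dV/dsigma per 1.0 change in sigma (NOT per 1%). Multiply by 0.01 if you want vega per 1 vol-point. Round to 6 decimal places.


Answer: Vega = 0.096727

Derivation:
d1 = -0.4959286077; d2 = -0.6027170434
phi(d1) = 0.3527798309; exp(-qT) = 1.0000000000; exp(-rT) = 0.9974210313
Vega = S * exp(-qT) * phi(d1) * sqrt(T) = 0.9500 * 1.0000000000 * 0.3527798309 * 0.2886173938 = 0.096727


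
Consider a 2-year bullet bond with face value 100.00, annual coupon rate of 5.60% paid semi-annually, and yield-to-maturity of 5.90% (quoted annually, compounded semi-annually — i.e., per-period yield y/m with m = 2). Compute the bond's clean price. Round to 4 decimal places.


Coupon per period c = face * coupon_rate / m = 2.800000
Periods per year m = 2; per-period yield y/m = 0.029500
Number of cashflows N = 4
Cashflows (t years, CF_t, discount factor 1/(1+y/m)^(m*t), PV):
  t = 0.5000: CF_t = 2.800000, DF = 0.971345, PV = 2.719767
  t = 1.0000: CF_t = 2.800000, DF = 0.943512, PV = 2.641833
  t = 1.5000: CF_t = 2.800000, DF = 0.916476, PV = 2.566132
  t = 2.0000: CF_t = 102.800000, DF = 0.890214, PV = 91.514036
Price P = sum_t PV_t = 99.441768

Answer: Price = 99.4418


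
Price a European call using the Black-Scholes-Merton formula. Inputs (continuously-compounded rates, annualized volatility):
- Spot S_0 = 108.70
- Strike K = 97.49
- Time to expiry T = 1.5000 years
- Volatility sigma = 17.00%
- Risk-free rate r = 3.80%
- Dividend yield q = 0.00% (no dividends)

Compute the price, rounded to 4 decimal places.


d1 = (ln(S/K) + (r - q + 0.5*sigma^2) * T) / (sigma * sqrt(T)) = 0.90062928
d2 = d1 - sigma * sqrt(T) = 0.69242265
exp(-rT) = 0.94459407; exp(-qT) = 1.00000000
C = S_0 * exp(-qT) * N(d1) - K * exp(-rT) * N(d2)
N(d1) = 0.81610727; N(d2) = 0.75566403
C = 108.7000 * 1.00000000 * 0.81610727 - 97.4900 * 0.94459407 * 0.75566403 = 19.1229

Answer: Price = 19.1229


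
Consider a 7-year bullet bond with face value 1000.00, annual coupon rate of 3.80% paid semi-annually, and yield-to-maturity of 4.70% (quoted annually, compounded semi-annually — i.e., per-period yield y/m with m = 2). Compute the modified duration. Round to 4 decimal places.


Coupon per period c = face * coupon_rate / m = 19.000000
Periods per year m = 2; per-period yield y/m = 0.023500
Number of cashflows N = 14
Cashflows (t years, CF_t, discount factor 1/(1+y/m)^(m*t), PV):
  t = 0.5000: CF_t = 19.000000, DF = 0.977040, PV = 18.563752
  t = 1.0000: CF_t = 19.000000, DF = 0.954606, PV = 18.137520
  t = 1.5000: CF_t = 19.000000, DF = 0.932688, PV = 17.721075
  t = 2.0000: CF_t = 19.000000, DF = 0.911273, PV = 17.314191
  t = 2.5000: CF_t = 19.000000, DF = 0.890350, PV = 16.916650
  t = 3.0000: CF_t = 19.000000, DF = 0.869907, PV = 16.528237
  t = 3.5000: CF_t = 19.000000, DF = 0.849934, PV = 16.148741
  t = 4.0000: CF_t = 19.000000, DF = 0.830419, PV = 15.777959
  t = 4.5000: CF_t = 19.000000, DF = 0.811352, PV = 15.415690
  t = 5.0000: CF_t = 19.000000, DF = 0.792723, PV = 15.061739
  t = 5.5000: CF_t = 19.000000, DF = 0.774522, PV = 14.715915
  t = 6.0000: CF_t = 19.000000, DF = 0.756739, PV = 14.378032
  t = 6.5000: CF_t = 19.000000, DF = 0.739363, PV = 14.047906
  t = 7.0000: CF_t = 1019.000000, DF = 0.722387, PV = 736.112726
Price P = sum_t PV_t = 946.840134
First compute Macaulay numerator sum_t t * PV_t:
  t * PV_t at t = 0.5000: 9.281876
  t * PV_t at t = 1.0000: 18.137520
  t * PV_t at t = 1.5000: 26.581612
  t * PV_t at t = 2.0000: 34.628383
  t * PV_t at t = 2.5000: 42.291625
  t * PV_t at t = 3.0000: 49.584710
  t * PV_t at t = 3.5000: 56.520594
  t * PV_t at t = 4.0000: 63.111836
  t * PV_t at t = 4.5000: 69.370607
  t * PV_t at t = 5.0000: 75.308697
  t * PV_t at t = 5.5000: 80.937535
  t * PV_t at t = 6.0000: 86.268190
  t * PV_t at t = 6.5000: 91.311388
  t * PV_t at t = 7.0000: 5152.789083
Macaulay duration D = 5856.123657 / 946.840134 = 6.184913
Modified duration = D / (1 + y/m) = 6.184913 / (1 + 0.023500) = 6.042905

Answer: Modified duration = 6.0429


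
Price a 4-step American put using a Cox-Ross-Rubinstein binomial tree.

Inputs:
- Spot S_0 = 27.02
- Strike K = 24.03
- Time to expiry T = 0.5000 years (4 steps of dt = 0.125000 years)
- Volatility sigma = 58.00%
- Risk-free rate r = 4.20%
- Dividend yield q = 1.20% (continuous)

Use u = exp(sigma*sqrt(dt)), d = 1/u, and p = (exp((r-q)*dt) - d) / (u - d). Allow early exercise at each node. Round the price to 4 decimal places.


dt = T/N = 0.125000
u = exp(sigma*sqrt(dt)) = 1.227600; d = 1/u = 0.814598
p = (exp((r-q)*dt) - d) / (u - d) = 0.458011
Discount per step: exp(-r*dt) = 0.994764
Stock lattice S(k, i) with i counting down-moves:
  k=0: S(0,0) = 27.0200
  k=1: S(1,0) = 33.1697; S(1,1) = 22.0104
  k=2: S(2,0) = 40.7192; S(2,1) = 27.0200; S(2,2) = 17.9296
  k=3: S(3,0) = 49.9869; S(3,1) = 33.1697; S(3,2) = 22.0104; S(3,3) = 14.6054
  k=4: S(4,0) = 61.3639; S(4,1) = 40.7192; S(4,2) = 27.0200; S(4,3) = 17.9296; S(4,4) = 11.8976
Terminal payoffs V(N, i) = max(K - S_T, 0):
  V(4,0) = 0.000000; V(4,1) = 0.000000; V(4,2) = 0.000000; V(4,3) = 6.100357; V(4,4) = 12.132438
Backward induction: V(k, i) = exp(-r*dt) * [p * V(k+1, i) + (1-p) * V(k+1, i+1)]; then take max(V_cont, immediate exercise) for American.
  V(3,0) = exp(-r*dt) * [p*0.000000 + (1-p)*0.000000] = 0.000000; exercise = 0.000000; V(3,0) = max -> 0.000000
  V(3,1) = exp(-r*dt) * [p*0.000000 + (1-p)*0.000000] = 0.000000; exercise = 0.000000; V(3,1) = max -> 0.000000
  V(3,2) = exp(-r*dt) * [p*0.000000 + (1-p)*6.100357] = 3.289016; exercise = 2.019571; V(3,2) = max -> 3.289016
  V(3,3) = exp(-r*dt) * [p*6.100357 + (1-p)*12.132438] = 9.320619; exercise = 9.424555; V(3,3) = max -> 9.424555
  V(2,0) = exp(-r*dt) * [p*0.000000 + (1-p)*0.000000] = 0.000000; exercise = 0.000000; V(2,0) = max -> 0.000000
  V(2,1) = exp(-r*dt) * [p*0.000000 + (1-p)*3.289016] = 1.773278; exercise = 0.000000; V(2,1) = max -> 1.773278
  V(2,2) = exp(-r*dt) * [p*3.289016 + (1-p)*9.424555] = 6.579779; exercise = 6.100357; V(2,2) = max -> 6.579779
  V(1,0) = exp(-r*dt) * [p*0.000000 + (1-p)*1.773278] = 0.956065; exercise = 0.000000; V(1,0) = max -> 0.956065
  V(1,1) = exp(-r*dt) * [p*1.773278 + (1-p)*6.579779] = 4.355424; exercise = 2.019571; V(1,1) = max -> 4.355424
  V(0,0) = exp(-r*dt) * [p*0.956065 + (1-p)*4.355424] = 2.783829; exercise = 0.000000; V(0,0) = max -> 2.783829

Answer: Price = V(0,0) = 2.7838


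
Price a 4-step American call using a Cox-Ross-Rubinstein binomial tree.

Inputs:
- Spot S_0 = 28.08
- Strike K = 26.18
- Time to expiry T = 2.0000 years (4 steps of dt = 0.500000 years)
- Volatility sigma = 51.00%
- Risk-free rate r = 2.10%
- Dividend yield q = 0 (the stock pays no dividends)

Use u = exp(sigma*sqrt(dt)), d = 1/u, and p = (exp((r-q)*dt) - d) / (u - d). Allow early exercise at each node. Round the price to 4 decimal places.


dt = T/N = 0.500000
u = exp(sigma*sqrt(dt)) = 1.434225; d = 1/u = 0.697241
p = (exp((r-q)*dt) - d) / (u - d) = 0.425131
Discount per step: exp(-r*dt) = 0.989555
Stock lattice S(k, i) with i counting down-moves:
  k=0: S(0,0) = 28.0800
  k=1: S(1,0) = 40.2730; S(1,1) = 19.5785
  k=2: S(2,0) = 57.7606; S(2,1) = 28.0800; S(2,2) = 13.6509
  k=3: S(3,0) = 82.8417; S(3,1) = 40.2730; S(3,2) = 19.5785; S(3,3) = 9.5180
  k=4: S(4,0) = 118.8135; S(4,1) = 57.7606; S(4,2) = 28.0800; S(4,3) = 13.6509; S(4,4) = 6.6363
Terminal payoffs V(N, i) = max(S_T - K, 0):
  V(4,0) = 92.633545; V(4,1) = 31.580578; V(4,2) = 1.900000; V(4,3) = 0.000000; V(4,4) = 0.000000
Backward induction: V(k, i) = exp(-r*dt) * [p * V(k+1, i) + (1-p) * V(k+1, i+1)]; then take max(V_cont, immediate exercise) for American.
  V(3,0) = exp(-r*dt) * [p*92.633545 + (1-p)*31.580578] = 56.935102; exercise = 56.661650; V(3,0) = max -> 56.935102
  V(3,1) = exp(-r*dt) * [p*31.580578 + (1-p)*1.900000] = 14.366483; exercise = 14.093031; V(3,1) = max -> 14.366483
  V(3,2) = exp(-r*dt) * [p*1.900000 + (1-p)*0.000000] = 0.799311; exercise = 0.000000; V(3,2) = max -> 0.799311
  V(3,3) = exp(-r*dt) * [p*0.000000 + (1-p)*0.000000] = 0.000000; exercise = 0.000000; V(3,3) = max -> 0.000000
  V(2,0) = exp(-r*dt) * [p*56.935102 + (1-p)*14.366483] = 32.124625; exercise = 31.580578; V(2,0) = max -> 32.124625
  V(2,1) = exp(-r*dt) * [p*14.366483 + (1-p)*0.799311] = 6.498539; exercise = 1.900000; V(2,1) = max -> 6.498539
  V(2,2) = exp(-r*dt) * [p*0.799311 + (1-p)*0.000000] = 0.336262; exercise = 0.000000; V(2,2) = max -> 0.336262
  V(1,0) = exp(-r*dt) * [p*32.124625 + (1-p)*6.498539] = 17.211305; exercise = 14.093031; V(1,0) = max -> 17.211305
  V(1,1) = exp(-r*dt) * [p*6.498539 + (1-p)*0.336262] = 2.925159; exercise = 0.000000; V(1,1) = max -> 2.925159
  V(0,0) = exp(-r*dt) * [p*17.211305 + (1-p)*2.925159] = 8.904647; exercise = 1.900000; V(0,0) = max -> 8.904647

Answer: Price = V(0,0) = 8.9046


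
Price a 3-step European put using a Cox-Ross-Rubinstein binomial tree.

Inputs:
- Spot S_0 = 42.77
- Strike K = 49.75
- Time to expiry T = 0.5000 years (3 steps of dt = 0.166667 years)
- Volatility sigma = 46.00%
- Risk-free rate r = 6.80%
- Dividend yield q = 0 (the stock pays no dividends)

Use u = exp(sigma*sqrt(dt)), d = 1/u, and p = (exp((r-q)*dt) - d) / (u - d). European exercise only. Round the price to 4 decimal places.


dt = T/N = 0.166667
u = exp(sigma*sqrt(dt)) = 1.206585; d = 1/u = 0.828785
p = (exp((r-q)*dt) - d) / (u - d) = 0.483358
Discount per step: exp(-r*dt) = 0.988731
Stock lattice S(k, i) with i counting down-moves:
  k=0: S(0,0) = 42.7700
  k=1: S(1,0) = 51.6056; S(1,1) = 35.4471
  k=2: S(2,0) = 62.2666; S(2,1) = 42.7700; S(2,2) = 29.3781
  k=3: S(3,0) = 75.1300; S(3,1) = 51.6056; S(3,2) = 35.4471; S(3,3) = 24.3481
Terminal payoffs V(N, i) = max(K - S_T, 0):
  V(3,0) = 0.000000; V(3,1) = 0.000000; V(3,2) = 14.302855; V(3,3) = 25.401889
Backward induction: V(k, i) = exp(-r*dt) * [p * V(k+1, i) + (1-p) * V(k+1, i+1)].
  V(2,0) = exp(-r*dt) * [p*0.000000 + (1-p)*0.000000] = 0.000000
  V(2,1) = exp(-r*dt) * [p*0.000000 + (1-p)*14.302855] = 7.306184
  V(2,2) = exp(-r*dt) * [p*14.302855 + (1-p)*25.401889] = 19.811279
  V(1,0) = exp(-r*dt) * [p*0.000000 + (1-p)*7.306184] = 3.732145
  V(1,1) = exp(-r*dt) * [p*7.306184 + (1-p)*19.811279] = 13.611700
  V(0,0) = exp(-r*dt) * [p*3.732145 + (1-p)*13.611700] = 8.736760

Answer: Price = V(0,0) = 8.7368
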